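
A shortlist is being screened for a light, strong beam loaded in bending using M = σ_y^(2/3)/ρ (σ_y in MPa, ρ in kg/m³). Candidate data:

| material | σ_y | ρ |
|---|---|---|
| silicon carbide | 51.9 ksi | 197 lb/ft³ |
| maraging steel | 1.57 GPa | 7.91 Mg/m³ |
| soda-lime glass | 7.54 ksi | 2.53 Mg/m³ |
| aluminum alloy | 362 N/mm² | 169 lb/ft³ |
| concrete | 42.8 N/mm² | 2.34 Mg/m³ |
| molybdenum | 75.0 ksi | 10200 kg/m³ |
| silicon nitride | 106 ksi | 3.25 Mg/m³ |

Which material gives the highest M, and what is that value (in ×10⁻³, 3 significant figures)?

silicon nitride, M = 25.0×10⁻³

Normalizing units and computing the index:
  silicon carbide: σ_y = 357.8 MPa, ρ = 3156 kg/m³
  maraging steel: σ_y = 1570 MPa, ρ = 7910 kg/m³
  soda-lime glass: σ_y = 51.99 MPa, ρ = 2530 kg/m³
  aluminum alloy: σ_y = 362.0 MPa, ρ = 2707 kg/m³
  concrete: σ_y = 42.80 MPa, ρ = 2340 kg/m³
  molybdenum: σ_y = 517.1 MPa, ρ = 10200 kg/m³
  silicon nitride: σ_y = 730.8 MPa, ρ = 3250 kg/m³
  silicon nitride: M = 25.0×10⁻³
  aluminum alloy: M = 18.8×10⁻³
  maraging steel: M = 17.1×10⁻³
  silicon carbide: M = 16.0×10⁻³
  molybdenum: M = 6.32×10⁻³
  soda-lime glass: M = 5.51×10⁻³
  concrete: M = 5.23×10⁻³
Silicon nitride has the largest M.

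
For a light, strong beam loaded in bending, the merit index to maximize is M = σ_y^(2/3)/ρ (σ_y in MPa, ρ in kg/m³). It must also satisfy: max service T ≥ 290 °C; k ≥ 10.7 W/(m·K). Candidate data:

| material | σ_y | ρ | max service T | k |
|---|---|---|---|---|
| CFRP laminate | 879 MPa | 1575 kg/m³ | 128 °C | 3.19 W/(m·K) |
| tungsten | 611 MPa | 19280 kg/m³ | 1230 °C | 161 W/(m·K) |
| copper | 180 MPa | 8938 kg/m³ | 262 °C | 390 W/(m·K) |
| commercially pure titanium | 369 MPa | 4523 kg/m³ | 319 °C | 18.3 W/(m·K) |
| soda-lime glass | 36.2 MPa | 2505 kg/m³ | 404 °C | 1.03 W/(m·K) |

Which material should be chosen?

commercially pure titanium

Screen on constraints: max service T ≥ 290 °C; k ≥ 10.7 W/(m·K). Survivors: tungsten, commercially pure titanium.
Computing M directly (units already consistent):
  commercially pure titanium: M = 11.4×10⁻³
  tungsten: M = 3.73×10⁻³
Commercially pure titanium has the largest M.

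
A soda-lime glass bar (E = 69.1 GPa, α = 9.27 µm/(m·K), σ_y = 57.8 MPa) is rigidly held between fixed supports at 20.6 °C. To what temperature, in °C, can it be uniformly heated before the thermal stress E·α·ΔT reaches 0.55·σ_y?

70.2 °C

E·α·ΔT = 31.79 MPa ⇒ ΔT = 31.79 / (69.10×10³ × 9.27×10⁻⁶) = 49.63 K.
T = 20.6 + 49.63 = 70.23 °C.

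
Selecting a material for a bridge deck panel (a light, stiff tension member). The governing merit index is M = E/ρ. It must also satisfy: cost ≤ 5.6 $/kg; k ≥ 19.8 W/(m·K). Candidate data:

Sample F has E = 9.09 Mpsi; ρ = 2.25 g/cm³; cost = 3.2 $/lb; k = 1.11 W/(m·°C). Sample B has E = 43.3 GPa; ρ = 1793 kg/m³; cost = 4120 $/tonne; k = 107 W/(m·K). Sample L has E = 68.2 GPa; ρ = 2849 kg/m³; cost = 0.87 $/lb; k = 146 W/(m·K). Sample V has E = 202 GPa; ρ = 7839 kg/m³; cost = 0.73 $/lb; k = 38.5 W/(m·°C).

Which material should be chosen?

sample V

Screen on constraints: cost ≤ 5.6 $/kg; k ≥ 19.8 W/(m·K). Survivors: sample B, sample L, sample V.
Convert each candidate to consistent units, then evaluate M:
  sample B: E = 43.30 GPa, ρ = 1793 kg/m³
  sample L: E = 68.20 GPa, ρ = 2849 kg/m³
  sample V: E = 202.0 GPa, ρ = 7839 kg/m³
  sample V: M = 25.8 MN·m/kg
  sample B: M = 24.1 MN·m/kg
  sample L: M = 23.9 MN·m/kg
Sample V ranks first.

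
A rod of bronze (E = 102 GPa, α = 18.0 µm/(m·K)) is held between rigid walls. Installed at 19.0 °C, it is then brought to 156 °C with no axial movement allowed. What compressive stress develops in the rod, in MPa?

ΔT = 137.0 K. Constrained thermal stress σ = E·α·ΔT = 102.0×10³ MPa × 18.0×10⁻⁶ × 137.0 = 252 MPa (compressive).

252 MPa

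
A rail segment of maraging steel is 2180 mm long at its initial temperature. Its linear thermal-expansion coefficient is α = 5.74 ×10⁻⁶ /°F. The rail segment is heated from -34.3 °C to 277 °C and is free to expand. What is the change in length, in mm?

7.01 mm

Convert α: 5.74×10⁻⁶/°F × (9/5) = 10.3×10⁻⁶/K.
ΔT = 277 − (-34.3) = 311.3 K.
ΔL = α·L₀·ΔT = 10.3×10⁻⁶ × 2180 mm × 311.3 K = 7.01 mm.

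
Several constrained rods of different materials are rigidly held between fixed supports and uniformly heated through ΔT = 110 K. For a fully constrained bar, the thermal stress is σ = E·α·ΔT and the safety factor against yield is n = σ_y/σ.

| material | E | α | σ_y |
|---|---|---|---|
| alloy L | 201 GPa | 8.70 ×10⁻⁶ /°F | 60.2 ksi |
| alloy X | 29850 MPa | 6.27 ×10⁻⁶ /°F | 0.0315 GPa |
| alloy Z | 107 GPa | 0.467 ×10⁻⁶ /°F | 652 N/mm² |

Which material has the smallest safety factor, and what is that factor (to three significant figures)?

Converting E to GPa, α to ×10⁻⁶/K, σ_y to MPa, then σ and n for each:
  alloy L: E = 201.0, α = 15.7, σ_y = 415.1 → σ = 346 MPa, n = 1.20
  alloy X: E = 29.85, α = 11.3, σ_y = 31.50 → σ = 37.1 MPa, n = 0.850
  alloy Z: E = 107.0, α = 0.841, σ_y = 652.0 → σ = 9.89 MPa, n = 65.9
Alloy X has the lowest safety factor, n = 0.850.

alloy X, n = 0.850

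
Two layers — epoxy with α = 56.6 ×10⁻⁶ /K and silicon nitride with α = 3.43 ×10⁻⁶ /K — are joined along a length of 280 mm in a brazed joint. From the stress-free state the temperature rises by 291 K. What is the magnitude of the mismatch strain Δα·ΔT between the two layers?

0.0155

Δα = |56.6 − 3.43|×10⁻⁶/K = 53.2×10⁻⁶/K.
Mismatch strain = Δα·ΔT = 53.2×10⁻⁶ × 291.0 = 0.0155.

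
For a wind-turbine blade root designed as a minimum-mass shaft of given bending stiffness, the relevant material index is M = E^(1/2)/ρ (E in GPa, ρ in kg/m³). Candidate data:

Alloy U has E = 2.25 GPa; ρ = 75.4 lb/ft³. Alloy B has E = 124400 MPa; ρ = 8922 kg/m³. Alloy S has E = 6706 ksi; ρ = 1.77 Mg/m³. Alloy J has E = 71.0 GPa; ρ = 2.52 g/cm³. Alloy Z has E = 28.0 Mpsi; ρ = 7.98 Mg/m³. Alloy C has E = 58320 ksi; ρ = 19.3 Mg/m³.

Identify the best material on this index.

Normalizing units and computing the index:
  alloy U: E = 2.250 GPa, ρ = 1208 kg/m³
  alloy B: E = 124.4 GPa, ρ = 8922 kg/m³
  alloy S: E = 46.24 GPa, ρ = 1770 kg/m³
  alloy J: E = 71.00 GPa, ρ = 2520 kg/m³
  alloy Z: E = 193.1 GPa, ρ = 7980 kg/m³
  alloy C: E = 402.1 GPa, ρ = 19300 kg/m³
  alloy S: M = 3.84×10⁻³
  alloy J: M = 3.34×10⁻³
  alloy Z: M = 1.74×10⁻³
  alloy B: M = 1.25×10⁻³
  alloy U: M = 1.24×10⁻³
  alloy C: M = 1.04×10⁻³
Highest index: alloy S.

alloy S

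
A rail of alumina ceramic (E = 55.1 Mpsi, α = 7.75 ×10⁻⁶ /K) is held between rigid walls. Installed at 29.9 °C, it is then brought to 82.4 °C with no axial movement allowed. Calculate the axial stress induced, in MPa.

155 MPa

E = 55.1 Mpsi = 379.9 GPa.
ΔT = 52.50 K. Constrained thermal stress σ = E·α·ΔT = 379.9×10³ MPa × 7.75×10⁻⁶ × 52.50 = 155 MPa (compressive).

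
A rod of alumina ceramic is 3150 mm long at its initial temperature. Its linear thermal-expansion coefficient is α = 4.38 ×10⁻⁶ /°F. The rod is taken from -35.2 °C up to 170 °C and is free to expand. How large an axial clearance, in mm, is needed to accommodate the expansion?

Convert α: 4.38×10⁻⁶/°F × (9/5) = 7.88×10⁻⁶/K.
ΔT = 170 − (-35.2) = 205.2 K.
ΔL = α·L₀·ΔT = 7.88×10⁻⁶ × 3150 mm × 205.2 K = 5.10 mm.

5.10 mm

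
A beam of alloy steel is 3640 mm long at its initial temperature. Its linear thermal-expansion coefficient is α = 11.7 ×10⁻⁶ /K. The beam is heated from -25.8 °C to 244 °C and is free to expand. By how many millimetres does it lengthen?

11.5 mm

ΔT = 244 − (-25.8) = 269.8 K.
ΔL = α·L₀·ΔT = 11.7×10⁻⁶ × 3640 mm × 269.8 K = 11.5 mm.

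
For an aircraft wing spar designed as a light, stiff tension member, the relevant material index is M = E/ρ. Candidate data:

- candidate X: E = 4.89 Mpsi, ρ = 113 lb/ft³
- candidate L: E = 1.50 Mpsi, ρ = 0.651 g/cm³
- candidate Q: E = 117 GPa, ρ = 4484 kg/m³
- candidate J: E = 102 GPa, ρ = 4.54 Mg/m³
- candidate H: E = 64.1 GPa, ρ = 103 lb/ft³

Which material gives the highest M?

candidate H

In SI units:
  candidate X: E = 33.72 GPa, ρ = 1810 kg/m³
  candidate L: E = 10.34 GPa, ρ = 651.0 kg/m³
  candidate Q: E = 117.0 GPa, ρ = 4484 kg/m³
  candidate J: E = 102.0 GPa, ρ = 4540 kg/m³
  candidate H: E = 64.10 GPa, ρ = 1650 kg/m³
  candidate H: M = 38.9 MN·m/kg
  candidate Q: M = 26.1 MN·m/kg
  candidate J: M = 22.5 MN·m/kg
  candidate X: M = 18.6 MN·m/kg
  candidate L: M = 15.9 MN·m/kg
The maximum is for candidate H.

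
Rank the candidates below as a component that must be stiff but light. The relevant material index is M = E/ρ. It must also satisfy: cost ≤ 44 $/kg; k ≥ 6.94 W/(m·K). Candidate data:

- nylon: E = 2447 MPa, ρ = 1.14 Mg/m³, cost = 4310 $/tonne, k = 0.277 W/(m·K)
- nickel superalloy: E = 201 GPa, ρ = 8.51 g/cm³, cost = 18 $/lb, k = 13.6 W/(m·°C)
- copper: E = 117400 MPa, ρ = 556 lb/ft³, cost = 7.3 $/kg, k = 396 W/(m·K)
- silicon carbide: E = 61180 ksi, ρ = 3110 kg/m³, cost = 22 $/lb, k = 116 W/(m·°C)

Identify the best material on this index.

nickel superalloy

Screen on constraints: cost ≤ 44 $/kg; k ≥ 6.94 W/(m·K). Survivors: nickel superalloy, copper.
Normalizing units and computing the index:
  nickel superalloy: E = 201.0 GPa, ρ = 8510 kg/m³
  copper: E = 117.4 GPa, ρ = 8906 kg/m³
  nickel superalloy: M = 23.6 MN·m/kg
  copper: M = 13.2 MN·m/kg
Nickel superalloy has the largest M.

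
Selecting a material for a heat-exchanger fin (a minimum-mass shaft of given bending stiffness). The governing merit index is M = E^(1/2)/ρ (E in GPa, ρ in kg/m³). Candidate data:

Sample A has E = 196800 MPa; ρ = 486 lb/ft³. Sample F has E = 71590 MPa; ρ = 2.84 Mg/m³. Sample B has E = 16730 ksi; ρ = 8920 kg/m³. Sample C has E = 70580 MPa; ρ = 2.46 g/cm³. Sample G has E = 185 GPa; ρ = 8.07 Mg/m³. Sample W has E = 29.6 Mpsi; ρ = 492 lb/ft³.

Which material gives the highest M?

sample C

In SI units:
  sample A: E = 196.8 GPa, ρ = 7785 kg/m³
  sample F: E = 71.59 GPa, ρ = 2840 kg/m³
  sample B: E = 115.3 GPa, ρ = 8920 kg/m³
  sample C: E = 70.58 GPa, ρ = 2460 kg/m³
  sample G: E = 185.0 GPa, ρ = 8070 kg/m³
  sample W: E = 204.1 GPa, ρ = 7881 kg/m³
  sample C: M = 3.42×10⁻³
  sample F: M = 2.98×10⁻³
  sample W: M = 1.81×10⁻³
  sample A: M = 1.80×10⁻³
  sample G: M = 1.69×10⁻³
  sample B: M = 1.20×10⁻³
Sample C has the largest M.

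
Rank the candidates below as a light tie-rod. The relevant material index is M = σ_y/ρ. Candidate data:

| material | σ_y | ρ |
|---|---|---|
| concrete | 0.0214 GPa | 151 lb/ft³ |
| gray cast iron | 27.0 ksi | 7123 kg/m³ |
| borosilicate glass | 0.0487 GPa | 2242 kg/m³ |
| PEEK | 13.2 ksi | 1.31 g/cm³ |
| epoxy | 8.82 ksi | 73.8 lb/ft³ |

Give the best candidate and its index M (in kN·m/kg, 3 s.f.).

After converting to SI:
  concrete: σ_y = 21.40 MPa, ρ = 2419 kg/m³
  gray cast iron: σ_y = 186.2 MPa, ρ = 7123 kg/m³
  borosilicate glass: σ_y = 48.70 MPa, ρ = 2242 kg/m³
  PEEK: σ_y = 91.01 MPa, ρ = 1310 kg/m³
  epoxy: σ_y = 60.81 MPa, ρ = 1182 kg/m³
  PEEK: M = 69.5 kN·m/kg
  epoxy: M = 51.4 kN·m/kg
  gray cast iron: M = 26.1 kN·m/kg
  borosilicate glass: M = 21.7 kN·m/kg
  concrete: M = 8.85 kN·m/kg
PEEK has the largest M.

PEEK, M = 69.5 kN·m/kg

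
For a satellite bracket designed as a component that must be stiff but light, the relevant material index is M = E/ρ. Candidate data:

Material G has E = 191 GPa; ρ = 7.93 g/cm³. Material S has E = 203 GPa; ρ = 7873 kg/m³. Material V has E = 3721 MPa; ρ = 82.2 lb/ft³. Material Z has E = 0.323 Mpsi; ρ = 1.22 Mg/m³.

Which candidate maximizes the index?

Convert each candidate to consistent units, then evaluate M:
  material G: E = 191.0 GPa, ρ = 7930 kg/m³
  material S: E = 203.0 GPa, ρ = 7873 kg/m³
  material V: E = 3.721 GPa, ρ = 1317 kg/m³
  material Z: E = 2.227 GPa, ρ = 1220 kg/m³
  material S: M = 25.8 MN·m/kg
  material G: M = 24.1 MN·m/kg
  material V: M = 2.83 MN·m/kg
  material Z: M = 1.83 MN·m/kg
Highest index: material S.

material S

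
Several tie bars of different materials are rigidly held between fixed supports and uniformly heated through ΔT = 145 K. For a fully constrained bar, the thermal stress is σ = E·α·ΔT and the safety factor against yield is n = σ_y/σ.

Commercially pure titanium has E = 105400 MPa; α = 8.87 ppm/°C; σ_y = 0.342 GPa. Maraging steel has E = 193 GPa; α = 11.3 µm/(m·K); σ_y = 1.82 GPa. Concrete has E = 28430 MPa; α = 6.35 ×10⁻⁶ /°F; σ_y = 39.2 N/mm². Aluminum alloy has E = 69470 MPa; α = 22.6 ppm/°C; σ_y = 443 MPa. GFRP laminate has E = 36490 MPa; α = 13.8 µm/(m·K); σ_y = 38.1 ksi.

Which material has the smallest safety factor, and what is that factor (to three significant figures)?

With everything in SI (GPa, ×10⁻⁶/K, MPa):
  commercially pure titanium: E = 105.4, α = 8.87, σ_y = 342.0 → σ = 136 MPa, n = 2.52
  maraging steel: E = 193.0, α = 11.3, σ_y = 1820 → σ = 316 MPa, n = 5.76
  concrete: E = 28.43, α = 11.4, σ_y = 39.20 → σ = 47.1 MPa, n = 0.832
  aluminum alloy: E = 69.47, α = 22.6, σ_y = 443.0 → σ = 228 MPa, n = 1.95
  GFRP laminate: E = 36.49, α = 13.8, σ_y = 262.7 → σ = 73.0 MPa, n = 3.60
Smallest n: concrete with n = 0.832.

concrete, n = 0.832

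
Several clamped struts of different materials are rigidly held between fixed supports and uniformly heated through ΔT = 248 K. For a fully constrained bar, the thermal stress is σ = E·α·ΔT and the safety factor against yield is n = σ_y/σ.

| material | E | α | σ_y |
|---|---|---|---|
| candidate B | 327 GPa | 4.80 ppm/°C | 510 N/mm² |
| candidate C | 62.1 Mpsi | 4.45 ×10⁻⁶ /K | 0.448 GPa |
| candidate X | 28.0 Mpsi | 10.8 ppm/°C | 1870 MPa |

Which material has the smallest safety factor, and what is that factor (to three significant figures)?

candidate C, n = 0.948

With everything in SI (GPa, ×10⁻⁶/K, MPa):
  candidate B: E = 327.0, α = 4.80, σ_y = 510.0 → σ = 389 MPa, n = 1.31
  candidate C: E = 428.2, α = 4.45, σ_y = 448.0 → σ = 473 MPa, n = 0.948
  candidate X: E = 193.1, α = 10.8, σ_y = 1870 → σ = 517 MPa, n = 3.62
The minimum is candidate C at n = 0.948.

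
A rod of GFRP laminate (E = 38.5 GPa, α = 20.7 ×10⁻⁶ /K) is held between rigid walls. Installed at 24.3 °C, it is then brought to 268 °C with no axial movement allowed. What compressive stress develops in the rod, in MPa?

ΔT = 243.7 K. Constrained thermal stress σ = E·α·ΔT = 38.50×10³ MPa × 20.7×10⁻⁶ × 243.7 = 194 MPa (compressive).

194 MPa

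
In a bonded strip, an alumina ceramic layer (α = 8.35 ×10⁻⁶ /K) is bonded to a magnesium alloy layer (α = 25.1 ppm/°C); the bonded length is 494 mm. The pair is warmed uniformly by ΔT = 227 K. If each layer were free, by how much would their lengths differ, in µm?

Δα = |8.35 − 25.1|×10⁻⁶/K = 16.8×10⁻⁶/K.
ΔL_mismatch = Δα·L·ΔT = 16.8×10⁻⁶ × 494.0 mm × 227.0 K = 1880 µm.

1880 µm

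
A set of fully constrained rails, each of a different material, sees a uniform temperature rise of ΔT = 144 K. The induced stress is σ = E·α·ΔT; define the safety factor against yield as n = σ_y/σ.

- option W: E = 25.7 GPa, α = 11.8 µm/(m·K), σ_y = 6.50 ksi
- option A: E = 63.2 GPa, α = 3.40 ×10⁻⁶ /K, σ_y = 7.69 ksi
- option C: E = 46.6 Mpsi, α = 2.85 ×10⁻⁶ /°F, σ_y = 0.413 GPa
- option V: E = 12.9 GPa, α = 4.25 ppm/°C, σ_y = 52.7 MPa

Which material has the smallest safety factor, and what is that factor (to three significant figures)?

With everything in SI (GPa, ×10⁻⁶/K, MPa):
  option W: E = 25.70, α = 11.8, σ_y = 44.82 → σ = 43.7 MPa, n = 1.03
  option A: E = 63.20, α = 3.40, σ_y = 53.02 → σ = 30.9 MPa, n = 1.71
  option C: E = 321.3, α = 5.13, σ_y = 413.0 → σ = 237 MPa, n = 1.74
  option V: E = 12.90, α = 4.25, σ_y = 52.70 → σ = 7.89 MPa, n = 6.68
The minimum is option W at n = 1.03.

option W, n = 1.03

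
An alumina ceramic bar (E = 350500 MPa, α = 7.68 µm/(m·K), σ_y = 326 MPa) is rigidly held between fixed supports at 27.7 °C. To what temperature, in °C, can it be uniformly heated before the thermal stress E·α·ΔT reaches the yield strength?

149 °C

E = 350500 MPa = 350.5 GPa.
E·α·ΔT = 326.0 MPa ⇒ ΔT = 326.0 / (350.5×10³ × 7.68×10⁻⁶) = 121.1 K.
T = 27.7 + 121.1 = 148.8 °C.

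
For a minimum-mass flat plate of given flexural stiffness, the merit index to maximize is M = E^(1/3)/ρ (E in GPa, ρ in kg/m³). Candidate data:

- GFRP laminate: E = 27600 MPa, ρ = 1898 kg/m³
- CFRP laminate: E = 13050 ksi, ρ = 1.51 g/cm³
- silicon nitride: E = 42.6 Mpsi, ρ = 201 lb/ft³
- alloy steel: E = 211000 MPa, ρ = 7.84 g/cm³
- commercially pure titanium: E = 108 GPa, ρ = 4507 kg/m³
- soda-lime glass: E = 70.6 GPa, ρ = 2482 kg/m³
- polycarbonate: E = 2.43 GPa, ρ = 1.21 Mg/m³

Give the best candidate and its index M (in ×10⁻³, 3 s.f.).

CFRP laminate, M = 2.97×10⁻³

In SI units:
  GFRP laminate: E = 27.60 GPa, ρ = 1898 kg/m³
  CFRP laminate: E = 89.98 GPa, ρ = 1510 kg/m³
  silicon nitride: E = 293.7 GPa, ρ = 3220 kg/m³
  alloy steel: E = 211.0 GPa, ρ = 7840 kg/m³
  commercially pure titanium: E = 108.0 GPa, ρ = 4507 kg/m³
  soda-lime glass: E = 70.60 GPa, ρ = 2482 kg/m³
  polycarbonate: E = 2.430 GPa, ρ = 1210 kg/m³
  CFRP laminate: M = 2.97×10⁻³
  silicon nitride: M = 2.06×10⁻³
  soda-lime glass: M = 1.67×10⁻³
  GFRP laminate: M = 1.59×10⁻³
  polycarbonate: M = 1.11×10⁻³
  commercially pure titanium: M = 1.06×10⁻³
  alloy steel: M = 0.759×10⁻³
CFRP laminate ranks first.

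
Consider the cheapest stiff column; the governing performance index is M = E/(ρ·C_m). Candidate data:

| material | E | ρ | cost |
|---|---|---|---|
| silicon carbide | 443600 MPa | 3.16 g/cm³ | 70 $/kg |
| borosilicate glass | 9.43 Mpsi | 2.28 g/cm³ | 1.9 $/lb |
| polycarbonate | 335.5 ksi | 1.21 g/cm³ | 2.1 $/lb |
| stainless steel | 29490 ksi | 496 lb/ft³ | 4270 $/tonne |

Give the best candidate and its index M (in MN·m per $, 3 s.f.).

borosilicate glass, M = 6.81 MN·m per $

Normalizing units and computing the index:
  silicon carbide: E = 443.6 GPa, ρ = 3160 kg/m³, cost = 70.00 $/kg
  borosilicate glass: E = 65.02 GPa, ρ = 2280 kg/m³, cost = 4.189 $/kg
  polycarbonate: E = 2.313 GPa, ρ = 1210 kg/m³, cost = 4.630 $/kg
  stainless steel: E = 203.3 GPa, ρ = 7945 kg/m³, cost = 4.270 $/kg
  borosilicate glass: M = 6.81 MN·m per $
  stainless steel: M = 5.99 MN·m per $
  silicon carbide: M = 2.01 MN·m per $
  polycarbonate: M = 0.413 MN·m per $
The maximum is for borosilicate glass.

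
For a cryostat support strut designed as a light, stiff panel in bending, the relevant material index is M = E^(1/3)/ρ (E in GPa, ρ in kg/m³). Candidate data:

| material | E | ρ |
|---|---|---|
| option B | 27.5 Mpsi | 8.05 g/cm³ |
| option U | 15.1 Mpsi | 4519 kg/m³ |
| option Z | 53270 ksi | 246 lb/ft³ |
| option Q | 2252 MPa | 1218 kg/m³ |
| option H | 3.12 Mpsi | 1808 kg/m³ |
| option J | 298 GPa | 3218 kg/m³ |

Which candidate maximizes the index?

option J

Normalizing units and computing the index:
  option B: E = 189.6 GPa, ρ = 8050 kg/m³
  option U: E = 104.1 GPa, ρ = 4519 kg/m³
  option Z: E = 367.3 GPa, ρ = 3941 kg/m³
  option Q: E = 2.252 GPa, ρ = 1218 kg/m³
  option H: E = 21.51 GPa, ρ = 1808 kg/m³
  option J: E = 298.0 GPa, ρ = 3218 kg/m³
  option J: M = 2.08×10⁻³
  option Z: M = 1.82×10⁻³
  option H: M = 1.54×10⁻³
  option Q: M = 1.08×10⁻³
  option U: M = 1.04×10⁻³
  option B: M = 0.714×10⁻³
Highest index: option J.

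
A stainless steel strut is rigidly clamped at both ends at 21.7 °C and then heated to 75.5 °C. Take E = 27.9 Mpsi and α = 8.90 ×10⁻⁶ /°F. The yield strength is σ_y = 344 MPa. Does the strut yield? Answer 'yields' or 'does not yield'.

E = 27.9 Mpsi = 192.4 GPa.
α = 8.90×10⁻⁶/°F × 9/5 = 16.0×10⁻⁶/K.
ΔT = 53.80 K. Constrained thermal stress σ = E·α·ΔT = 192.4×10³ MPa × 16.0×10⁻⁶ × 53.80 = 166 MPa (compressive).
Compare to σ_y = 344 MPa: σ < σ_y, so it does not yield.

does not yield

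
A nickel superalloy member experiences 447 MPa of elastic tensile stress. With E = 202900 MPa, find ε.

E = 202900 MPa = 202.9 GPa = 202900 MPa.
ε = σ/E = 447 / 202900 = 2.20×10⁻³.

2.20×10⁻³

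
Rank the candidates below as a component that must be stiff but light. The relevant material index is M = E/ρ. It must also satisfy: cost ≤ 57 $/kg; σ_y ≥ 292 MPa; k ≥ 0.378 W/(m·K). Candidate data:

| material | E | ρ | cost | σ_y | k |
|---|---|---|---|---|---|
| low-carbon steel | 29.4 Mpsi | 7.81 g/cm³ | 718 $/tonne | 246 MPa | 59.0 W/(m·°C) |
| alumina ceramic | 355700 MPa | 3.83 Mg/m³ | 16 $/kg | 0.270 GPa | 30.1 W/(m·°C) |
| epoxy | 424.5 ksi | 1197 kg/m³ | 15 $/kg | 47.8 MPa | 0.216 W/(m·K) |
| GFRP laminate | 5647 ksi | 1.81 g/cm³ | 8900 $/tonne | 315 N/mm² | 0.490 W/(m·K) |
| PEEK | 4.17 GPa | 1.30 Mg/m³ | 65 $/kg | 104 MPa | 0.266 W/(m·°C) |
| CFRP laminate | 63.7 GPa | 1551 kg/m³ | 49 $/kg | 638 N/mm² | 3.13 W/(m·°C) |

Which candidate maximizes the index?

CFRP laminate

Screen on constraints: cost ≤ 57 $/kg; σ_y ≥ 292 MPa; k ≥ 0.378 W/(m·K). Survivors: GFRP laminate, CFRP laminate.
Putting every candidate on a common basis:
  GFRP laminate: E = 38.93 GPa, ρ = 1810 kg/m³
  CFRP laminate: E = 63.70 GPa, ρ = 1551 kg/m³
  CFRP laminate: M = 41.1 MN·m/kg
  GFRP laminate: M = 21.5 MN·m/kg
CFRP laminate ranks first.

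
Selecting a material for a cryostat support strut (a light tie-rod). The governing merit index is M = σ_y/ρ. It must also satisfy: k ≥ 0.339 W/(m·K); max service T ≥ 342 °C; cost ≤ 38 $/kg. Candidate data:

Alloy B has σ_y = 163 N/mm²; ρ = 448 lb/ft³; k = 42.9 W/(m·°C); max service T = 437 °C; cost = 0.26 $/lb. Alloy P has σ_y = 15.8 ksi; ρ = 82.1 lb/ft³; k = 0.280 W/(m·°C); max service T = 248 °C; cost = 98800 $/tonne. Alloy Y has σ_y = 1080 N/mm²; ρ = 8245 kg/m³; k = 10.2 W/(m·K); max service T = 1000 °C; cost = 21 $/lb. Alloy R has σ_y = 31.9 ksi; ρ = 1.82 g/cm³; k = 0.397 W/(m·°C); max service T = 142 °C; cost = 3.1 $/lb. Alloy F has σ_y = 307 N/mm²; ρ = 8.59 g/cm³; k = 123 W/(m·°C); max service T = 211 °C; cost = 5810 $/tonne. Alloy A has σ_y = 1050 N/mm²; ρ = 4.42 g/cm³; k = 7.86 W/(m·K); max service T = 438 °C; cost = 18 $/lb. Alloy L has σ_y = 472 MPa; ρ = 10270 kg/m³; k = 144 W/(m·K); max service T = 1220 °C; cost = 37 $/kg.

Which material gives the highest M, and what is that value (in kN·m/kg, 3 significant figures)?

alloy L, M = 46.0 kN·m/kg

Screen on constraints: k ≥ 0.339 W/(m·K); max service T ≥ 342 °C; cost ≤ 38 $/kg. Survivors: alloy B, alloy L.
In SI units:
  alloy B: σ_y = 163.0 MPa, ρ = 7176 kg/m³
  alloy L: σ_y = 472.0 MPa, ρ = 10270 kg/m³
  alloy L: M = 46.0 kN·m/kg
  alloy B: M = 22.7 kN·m/kg
The maximum is for alloy L.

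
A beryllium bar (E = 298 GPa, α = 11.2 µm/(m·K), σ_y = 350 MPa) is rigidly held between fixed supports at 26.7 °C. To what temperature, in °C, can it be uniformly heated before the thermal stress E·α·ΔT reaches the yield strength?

132 °C

E·α·ΔT = 350.0 MPa ⇒ ΔT = 350.0 / (298.0×10³ × 11.2×10⁻⁶) = 104.9 K.
T = 26.7 + 104.9 = 131.6 °C.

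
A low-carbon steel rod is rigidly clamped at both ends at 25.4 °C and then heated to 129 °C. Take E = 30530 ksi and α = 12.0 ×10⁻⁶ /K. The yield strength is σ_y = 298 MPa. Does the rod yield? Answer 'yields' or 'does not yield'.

does not yield

E = 30530 ksi = 210.5 GPa.
ΔT = 103.6 K. Constrained thermal stress σ = E·α·ΔT = 210.5×10³ MPa × 12.0×10⁻⁶ × 103.6 = 262 MPa (compressive).
Compare to σ_y = 298 MPa: σ < σ_y, so it does not yield.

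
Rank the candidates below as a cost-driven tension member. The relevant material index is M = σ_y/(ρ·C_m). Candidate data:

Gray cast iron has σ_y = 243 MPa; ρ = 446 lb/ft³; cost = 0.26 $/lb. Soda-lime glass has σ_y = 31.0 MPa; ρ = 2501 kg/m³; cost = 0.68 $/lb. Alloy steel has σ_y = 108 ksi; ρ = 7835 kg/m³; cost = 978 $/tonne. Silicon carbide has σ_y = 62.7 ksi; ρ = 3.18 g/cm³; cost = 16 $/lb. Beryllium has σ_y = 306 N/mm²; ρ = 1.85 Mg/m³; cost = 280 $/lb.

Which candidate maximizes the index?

Normalizing units and computing the index:
  gray cast iron: σ_y = 243.0 MPa, ρ = 7144 kg/m³, cost = 0.5732 $/kg
  soda-lime glass: σ_y = 31.00 MPa, ρ = 2501 kg/m³, cost = 1.499 $/kg
  alloy steel: σ_y = 744.6 MPa, ρ = 7835 kg/m³, cost = 0.9780 $/kg
  silicon carbide: σ_y = 432.3 MPa, ρ = 3180 kg/m³, cost = 35.27 $/kg
  beryllium: σ_y = 306.0 MPa, ρ = 1850 kg/m³, cost = 617.3 $/kg
  alloy steel: M = 97.2 kN·m per $
  gray cast iron: M = 59.3 kN·m per $
  soda-lime glass: M = 8.27 kN·m per $
  silicon carbide: M = 3.85 kN·m per $
  beryllium: M = 0.268 kN·m per $
Alloy steel has the largest M.

alloy steel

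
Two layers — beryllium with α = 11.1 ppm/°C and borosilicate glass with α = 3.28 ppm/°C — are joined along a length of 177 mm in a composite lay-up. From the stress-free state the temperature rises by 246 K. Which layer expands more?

α(beryllium) = 11.1×10⁻⁶/K vs α(borosilicate glass) = 3.28×10⁻⁶/K.
Higher α expands more for the same ΔT: beryllium.

beryllium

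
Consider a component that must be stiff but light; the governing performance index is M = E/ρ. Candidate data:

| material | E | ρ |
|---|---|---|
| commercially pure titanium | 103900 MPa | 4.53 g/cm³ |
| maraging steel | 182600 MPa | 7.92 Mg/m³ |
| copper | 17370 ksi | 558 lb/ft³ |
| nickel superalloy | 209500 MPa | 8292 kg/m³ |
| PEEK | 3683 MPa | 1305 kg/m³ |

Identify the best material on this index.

Normalizing units and computing the index:
  commercially pure titanium: E = 103.9 GPa, ρ = 4530 kg/m³
  maraging steel: E = 182.6 GPa, ρ = 7920 kg/m³
  copper: E = 119.8 GPa, ρ = 8938 kg/m³
  nickel superalloy: E = 209.5 GPa, ρ = 8292 kg/m³
  PEEK: E = 3.683 GPa, ρ = 1305 kg/m³
  nickel superalloy: M = 25.3 MN·m/kg
  maraging steel: M = 23.1 MN·m/kg
  commercially pure titanium: M = 22.9 MN·m/kg
  copper: M = 13.4 MN·m/kg
  PEEK: M = 2.82 MN·m/kg
The maximum is for nickel superalloy.

nickel superalloy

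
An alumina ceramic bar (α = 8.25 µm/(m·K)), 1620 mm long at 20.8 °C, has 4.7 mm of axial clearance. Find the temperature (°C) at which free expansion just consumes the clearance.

α·L₀·ΔT = 4.7 mm ⇒ ΔT = 4.7 / (8.25×10⁻⁶ × 1620.0) = 351.7 K.
T = 20.8 + 351.7 = 372.5 °C.

372 °C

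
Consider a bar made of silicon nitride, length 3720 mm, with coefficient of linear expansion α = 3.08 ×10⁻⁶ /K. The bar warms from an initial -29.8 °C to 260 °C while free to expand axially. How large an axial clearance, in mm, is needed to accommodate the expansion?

3.32 mm

ΔT = 260 − (-29.8) = 289.8 K.
ΔL = α·L₀·ΔT = 3.08×10⁻⁶ × 3720 mm × 289.8 K = 3.32 mm.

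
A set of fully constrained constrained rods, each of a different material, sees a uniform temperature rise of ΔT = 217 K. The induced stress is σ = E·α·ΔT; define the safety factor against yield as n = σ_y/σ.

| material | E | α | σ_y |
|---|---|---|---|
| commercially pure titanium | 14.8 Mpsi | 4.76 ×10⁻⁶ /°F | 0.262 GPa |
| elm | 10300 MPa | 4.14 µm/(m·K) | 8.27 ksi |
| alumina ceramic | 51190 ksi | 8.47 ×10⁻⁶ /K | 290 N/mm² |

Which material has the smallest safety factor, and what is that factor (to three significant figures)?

In consistent units (E in GPa, α in ×10⁻⁶/K, σ_y in MPa):
  commercially pure titanium: E = 102.0, α = 8.57, σ_y = 262.0 → σ = 190 MPa, n = 1.38
  elm: E = 10.30, α = 4.14, σ_y = 57.02 → σ = 9.25 MPa, n = 6.16
  alumina ceramic: E = 352.9, α = 8.47, σ_y = 290.0 → σ = 649 MPa, n = 0.447
Smallest n: alumina ceramic with n = 0.447.

alumina ceramic, n = 0.447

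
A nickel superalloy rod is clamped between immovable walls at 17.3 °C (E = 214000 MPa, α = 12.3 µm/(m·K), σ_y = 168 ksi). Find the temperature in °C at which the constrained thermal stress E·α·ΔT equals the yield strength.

E = 214000 MPa = 214.0 GPa.
σ_y = 168 ksi = 1158 MPa.
E·α·ΔT = 1158 MPa ⇒ ΔT = 1158 / (214.0×10³ × 12.3×10⁻⁶) = 440.1 K.
T = 17.3 + 440.1 = 457.4 °C.

457 °C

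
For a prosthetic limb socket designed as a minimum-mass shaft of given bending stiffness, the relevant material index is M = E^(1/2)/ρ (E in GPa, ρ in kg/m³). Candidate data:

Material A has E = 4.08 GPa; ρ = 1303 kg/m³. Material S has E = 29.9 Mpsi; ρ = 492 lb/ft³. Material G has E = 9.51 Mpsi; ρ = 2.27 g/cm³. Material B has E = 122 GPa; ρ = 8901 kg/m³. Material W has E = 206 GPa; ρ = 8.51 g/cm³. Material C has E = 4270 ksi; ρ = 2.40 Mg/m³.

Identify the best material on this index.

Convert each candidate to consistent units, then evaluate M:
  material A: E = 4.080 GPa, ρ = 1303 kg/m³
  material S: E = 206.2 GPa, ρ = 7881 kg/m³
  material G: E = 65.57 GPa, ρ = 2270 kg/m³
  material B: E = 122.0 GPa, ρ = 8901 kg/m³
  material W: E = 206.0 GPa, ρ = 8510 kg/m³
  material C: E = 29.44 GPa, ρ = 2400 kg/m³
  material G: M = 3.57×10⁻³
  material C: M = 2.26×10⁻³
  material S: M = 1.82×10⁻³
  material W: M = 1.69×10⁻³
  material A: M = 1.55×10⁻³
  material B: M = 1.24×10⁻³
Highest index: material G.

material G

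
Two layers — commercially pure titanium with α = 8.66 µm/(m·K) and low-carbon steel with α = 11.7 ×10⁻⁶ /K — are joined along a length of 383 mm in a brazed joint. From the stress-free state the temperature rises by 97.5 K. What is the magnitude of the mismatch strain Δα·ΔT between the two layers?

Δα = |8.66 − 11.7|×10⁻⁶/K = 3.04×10⁻⁶/K.
Mismatch strain = Δα·ΔT = 3.04×10⁻⁶ × 97.5 = 2.96×10⁻⁴.

2.96×10⁻⁴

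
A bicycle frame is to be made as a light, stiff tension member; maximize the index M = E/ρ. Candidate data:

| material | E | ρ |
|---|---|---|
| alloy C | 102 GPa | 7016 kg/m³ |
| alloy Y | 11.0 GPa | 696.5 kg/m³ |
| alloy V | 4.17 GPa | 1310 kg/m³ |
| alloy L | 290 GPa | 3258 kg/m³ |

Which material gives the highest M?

alloy L

Per-candidate index values:
  alloy L: M = 89.0 MN·m/kg
  alloy Y: M = 15.8 MN·m/kg
  alloy C: M = 14.5 MN·m/kg
  alloy V: M = 3.18 MN·m/kg
Alloy L ranks first.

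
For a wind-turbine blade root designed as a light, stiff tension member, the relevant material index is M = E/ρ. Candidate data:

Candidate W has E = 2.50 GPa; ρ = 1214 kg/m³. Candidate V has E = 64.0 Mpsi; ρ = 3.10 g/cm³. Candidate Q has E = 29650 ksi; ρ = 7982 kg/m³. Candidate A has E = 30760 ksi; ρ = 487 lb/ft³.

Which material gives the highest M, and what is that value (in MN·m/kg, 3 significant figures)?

candidate V, M = 142 MN·m/kg

After converting to SI:
  candidate W: E = 2.500 GPa, ρ = 1214 kg/m³
  candidate V: E = 441.3 GPa, ρ = 3100 kg/m³
  candidate Q: E = 204.4 GPa, ρ = 7982 kg/m³
  candidate A: E = 212.1 GPa, ρ = 7801 kg/m³
  candidate V: M = 142 MN·m/kg
  candidate A: M = 27.2 MN·m/kg
  candidate Q: M = 25.6 MN·m/kg
  candidate W: M = 2.06 MN·m/kg
The maximum is for candidate V.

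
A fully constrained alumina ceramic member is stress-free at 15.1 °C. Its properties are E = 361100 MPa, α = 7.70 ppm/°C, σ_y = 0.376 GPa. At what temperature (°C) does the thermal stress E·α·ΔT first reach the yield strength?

150 °C

E = 361100 MPa = 361.1 GPa.
σ_y = 0.376 GPa = 376.0 MPa.
E·α·ΔT = 376.0 MPa ⇒ ΔT = 376.0 / (361.1×10³ × 7.70×10⁻⁶) = 135.2 K.
T = 15.1 + 135.2 = 150.3 °C.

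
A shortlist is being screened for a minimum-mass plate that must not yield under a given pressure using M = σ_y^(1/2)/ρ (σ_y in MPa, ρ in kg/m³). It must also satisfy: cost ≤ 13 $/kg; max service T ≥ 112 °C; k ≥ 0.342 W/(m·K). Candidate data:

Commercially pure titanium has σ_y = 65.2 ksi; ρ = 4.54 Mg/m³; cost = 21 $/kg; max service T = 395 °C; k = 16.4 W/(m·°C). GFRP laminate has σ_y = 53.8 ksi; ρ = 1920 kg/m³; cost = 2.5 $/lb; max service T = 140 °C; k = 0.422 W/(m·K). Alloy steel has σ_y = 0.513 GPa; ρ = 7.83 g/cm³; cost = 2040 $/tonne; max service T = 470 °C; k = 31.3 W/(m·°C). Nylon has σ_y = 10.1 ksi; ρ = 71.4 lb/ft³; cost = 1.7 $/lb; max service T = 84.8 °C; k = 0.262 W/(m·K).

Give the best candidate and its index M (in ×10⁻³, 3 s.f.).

Screen on constraints: cost ≤ 13 $/kg; max service T ≥ 112 °C; k ≥ 0.342 W/(m·K). Survivors: GFRP laminate, alloy steel.
In SI units:
  GFRP laminate: σ_y = 370.9 MPa, ρ = 1920 kg/m³
  alloy steel: σ_y = 513.0 MPa, ρ = 7830 kg/m³
  GFRP laminate: M = 10.0×10⁻³
  alloy steel: M = 2.89×10⁻³
Highest index: GFRP laminate.

GFRP laminate, M = 10.0×10⁻³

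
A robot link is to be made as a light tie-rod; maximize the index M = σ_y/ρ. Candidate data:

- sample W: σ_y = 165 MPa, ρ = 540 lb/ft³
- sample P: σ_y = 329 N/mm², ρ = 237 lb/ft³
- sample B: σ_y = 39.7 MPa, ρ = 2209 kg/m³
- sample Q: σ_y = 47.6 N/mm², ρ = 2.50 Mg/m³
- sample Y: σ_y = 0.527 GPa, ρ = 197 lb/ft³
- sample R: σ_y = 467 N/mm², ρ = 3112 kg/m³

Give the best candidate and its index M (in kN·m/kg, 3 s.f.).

sample Y, M = 167 kN·m/kg

In SI units:
  sample W: σ_y = 165.0 MPa, ρ = 8650 kg/m³
  sample P: σ_y = 329.0 MPa, ρ = 3796 kg/m³
  sample B: σ_y = 39.70 MPa, ρ = 2209 kg/m³
  sample Q: σ_y = 47.60 MPa, ρ = 2500 kg/m³
  sample Y: σ_y = 527.0 MPa, ρ = 3156 kg/m³
  sample R: σ_y = 467.0 MPa, ρ = 3112 kg/m³
  sample Y: M = 167 kN·m/kg
  sample R: M = 150 kN·m/kg
  sample P: M = 86.7 kN·m/kg
  sample W: M = 19.1 kN·m/kg
  sample Q: M = 19.0 kN·m/kg
  sample B: M = 18.0 kN·m/kg
The maximum is for sample Y.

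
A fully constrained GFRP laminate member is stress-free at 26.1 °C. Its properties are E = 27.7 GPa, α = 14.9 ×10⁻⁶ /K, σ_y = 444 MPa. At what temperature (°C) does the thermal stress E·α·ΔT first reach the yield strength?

1100 °C

E·α·ΔT = 444.0 MPa ⇒ ΔT = 444.0 / (27.70×10³ × 14.9×10⁻⁶) = 1076 K.
T = 26.1 + 1076 = 1102 °C.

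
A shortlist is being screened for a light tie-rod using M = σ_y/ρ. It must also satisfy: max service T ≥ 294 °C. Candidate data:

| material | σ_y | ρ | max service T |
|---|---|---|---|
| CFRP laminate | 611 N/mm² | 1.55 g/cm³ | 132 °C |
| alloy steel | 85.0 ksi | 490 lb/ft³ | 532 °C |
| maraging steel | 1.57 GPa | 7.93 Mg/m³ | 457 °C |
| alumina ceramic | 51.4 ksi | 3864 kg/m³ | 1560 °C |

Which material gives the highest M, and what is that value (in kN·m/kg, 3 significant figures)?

Screen on constraints: max service T ≥ 294 °C. Survivors: alloy steel, maraging steel, alumina ceramic.
Normalizing units and computing the index:
  alloy steel: σ_y = 586.1 MPa, ρ = 7849 kg/m³
  maraging steel: σ_y = 1570 MPa, ρ = 7930 kg/m³
  alumina ceramic: σ_y = 354.4 MPa, ρ = 3864 kg/m³
  maraging steel: M = 198 kN·m/kg
  alumina ceramic: M = 91.7 kN·m/kg
  alloy steel: M = 74.7 kN·m/kg
Maraging steel has the largest M.

maraging steel, M = 198 kN·m/kg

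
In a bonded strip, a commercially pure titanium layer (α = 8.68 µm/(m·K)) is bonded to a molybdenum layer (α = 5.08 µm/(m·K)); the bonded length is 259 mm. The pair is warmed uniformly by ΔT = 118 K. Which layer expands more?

α(commercially pure titanium) = 8.68×10⁻⁶/K vs α(molybdenum) = 5.08×10⁻⁶/K.
Higher α expands more for the same ΔT: commercially pure titanium.

commercially pure titanium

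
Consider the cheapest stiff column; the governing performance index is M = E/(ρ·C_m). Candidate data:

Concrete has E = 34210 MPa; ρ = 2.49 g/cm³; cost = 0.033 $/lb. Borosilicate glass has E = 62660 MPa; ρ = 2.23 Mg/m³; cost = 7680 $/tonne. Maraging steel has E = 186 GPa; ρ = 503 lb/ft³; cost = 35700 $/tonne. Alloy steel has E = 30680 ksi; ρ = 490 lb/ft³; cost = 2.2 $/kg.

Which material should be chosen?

After converting to SI:
  concrete: E = 34.21 GPa, ρ = 2490 kg/m³, cost = 0.07275 $/kg
  borosilicate glass: E = 62.66 GPa, ρ = 2230 kg/m³, cost = 7.680 $/kg
  maraging steel: E = 186.0 GPa, ρ = 8057 kg/m³, cost = 35.70 $/kg
  alloy steel: E = 211.5 GPa, ρ = 7849 kg/m³, cost = 2.200 $/kg
  concrete: M = 189 MN·m per $
  alloy steel: M = 12.2 MN·m per $
  borosilicate glass: M = 3.66 MN·m per $
  maraging steel: M = 0.647 MN·m per $
Concrete ranks first.

concrete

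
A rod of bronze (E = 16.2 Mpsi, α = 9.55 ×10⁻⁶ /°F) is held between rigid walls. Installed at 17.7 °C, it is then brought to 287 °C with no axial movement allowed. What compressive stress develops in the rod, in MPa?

E = 16.2 Mpsi = 111.7 GPa.
α = 9.55×10⁻⁶/°F × 9/5 = 17.2×10⁻⁶/K.
ΔT = 269.3 K. Constrained thermal stress σ = E·α·ΔT = 111.7×10³ MPa × 17.2×10⁻⁶ × 269.3 = 517 MPa (compressive).

517 MPa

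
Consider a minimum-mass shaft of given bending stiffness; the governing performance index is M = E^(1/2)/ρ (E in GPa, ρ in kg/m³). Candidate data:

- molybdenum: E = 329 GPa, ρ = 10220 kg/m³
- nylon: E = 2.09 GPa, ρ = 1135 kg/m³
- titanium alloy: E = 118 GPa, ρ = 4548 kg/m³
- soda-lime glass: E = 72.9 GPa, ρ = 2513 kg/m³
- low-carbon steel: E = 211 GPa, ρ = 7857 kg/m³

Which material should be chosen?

soda-lime glass

Evaluate M for each candidate:
  soda-lime glass: M = 3.40×10⁻³
  titanium alloy: M = 2.39×10⁻³
  low-carbon steel: M = 1.85×10⁻³
  molybdenum: M = 1.77×10⁻³
  nylon: M = 1.27×10⁻³
Soda-lime glass ranks first.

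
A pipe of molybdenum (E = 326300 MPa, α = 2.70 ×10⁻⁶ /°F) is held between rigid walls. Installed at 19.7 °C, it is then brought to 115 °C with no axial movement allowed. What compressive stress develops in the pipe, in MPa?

151 MPa

E = 326300 MPa = 326.3 GPa.
α = 2.70×10⁻⁶/°F × 9/5 = 4.86×10⁻⁶/K.
ΔT = 95.30 K. Constrained thermal stress σ = E·α·ΔT = 326.3×10³ MPa × 4.86×10⁻⁶ × 95.30 = 151 MPa (compressive).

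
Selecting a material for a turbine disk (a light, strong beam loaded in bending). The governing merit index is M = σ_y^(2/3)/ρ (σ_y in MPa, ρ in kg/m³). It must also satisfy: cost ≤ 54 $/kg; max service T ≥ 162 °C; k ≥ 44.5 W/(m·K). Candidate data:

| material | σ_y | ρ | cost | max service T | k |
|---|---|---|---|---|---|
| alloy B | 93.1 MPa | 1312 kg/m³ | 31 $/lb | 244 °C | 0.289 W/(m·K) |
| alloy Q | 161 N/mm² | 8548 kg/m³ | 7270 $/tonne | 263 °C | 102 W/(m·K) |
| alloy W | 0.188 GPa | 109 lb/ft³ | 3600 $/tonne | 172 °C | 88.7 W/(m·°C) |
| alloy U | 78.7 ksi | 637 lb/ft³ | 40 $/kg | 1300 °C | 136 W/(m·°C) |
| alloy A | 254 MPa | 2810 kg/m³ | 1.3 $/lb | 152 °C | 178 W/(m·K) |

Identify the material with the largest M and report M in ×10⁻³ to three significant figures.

alloy W, M = 18.8×10⁻³

Screen on constraints: cost ≤ 54 $/kg; max service T ≥ 162 °C; k ≥ 44.5 W/(m·K). Survivors: alloy Q, alloy W, alloy U.
After converting to SI:
  alloy Q: σ_y = 161.0 MPa, ρ = 8548 kg/m³
  alloy W: σ_y = 188.0 MPa, ρ = 1746 kg/m³
  alloy U: σ_y = 542.6 MPa, ρ = 10200 kg/m³
  alloy W: M = 18.8×10⁻³
  alloy U: M = 6.52×10⁻³
  alloy Q: M = 3.46×10⁻³
Alloy W ranks first.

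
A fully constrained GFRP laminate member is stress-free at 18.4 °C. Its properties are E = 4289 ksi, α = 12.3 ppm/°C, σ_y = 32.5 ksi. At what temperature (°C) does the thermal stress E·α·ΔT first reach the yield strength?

634 °C

E = 4289 ksi = 29.57 GPa.
σ_y = 32.5 ksi = 224.1 MPa.
E·α·ΔT = 224.1 MPa ⇒ ΔT = 224.1 / (29.57×10³ × 12.3×10⁻⁶) = 616.1 K.
T = 18.4 + 616.1 = 634.5 °C.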